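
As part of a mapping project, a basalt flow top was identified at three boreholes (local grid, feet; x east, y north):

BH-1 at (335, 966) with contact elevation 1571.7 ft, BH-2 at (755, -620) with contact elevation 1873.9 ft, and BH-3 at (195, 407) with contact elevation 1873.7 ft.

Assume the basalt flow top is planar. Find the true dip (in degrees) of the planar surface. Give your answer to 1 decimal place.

Two edge vectors: BH-1→BH-2 = (420, -1586, 302.2), BH-1→BH-3 = (-140, -559, 302).
Normal n = (BH-1→BH-2) × (BH-1→BH-3) = (-310042.2, -169148, -456820).
So ∂z/∂x = −n_x/n_z = −0.67870 and ∂z/∂y = −n_y/n_z = −0.37027.
Gradient magnitude |∇z| = √(a² + b²) = √(0.46063 + 0.13710) = 0.77313.
True dip = arctan(0.77313) = 37.7°, dipping toward ENE (azimuth ≈ 061°).

37.7°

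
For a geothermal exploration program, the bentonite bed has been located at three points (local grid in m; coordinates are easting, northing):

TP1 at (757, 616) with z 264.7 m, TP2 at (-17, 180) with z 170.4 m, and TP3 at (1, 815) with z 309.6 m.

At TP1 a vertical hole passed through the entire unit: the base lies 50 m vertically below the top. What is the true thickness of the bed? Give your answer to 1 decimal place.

48.8 m

Two edge vectors: TP1→TP2 = (-774, -436, -94.3), TP1→TP3 = (-756, 199, 44.9).
Normal n = (TP1→TP2) × (TP1→TP3) = (-810.7, 106043.4, -483642).
So ∂z/∂easting = −n_x/n_z = −0.00168 and ∂z/∂northing = −n_y/n_z = 0.21926.
|∇z| = √(a²+b²) = 0.21927, so dip δ = arctan(0.21927) = 12.37°.
True thickness = vertical thickness × cos δ = 50 × cos 12.37° = 48.8 m.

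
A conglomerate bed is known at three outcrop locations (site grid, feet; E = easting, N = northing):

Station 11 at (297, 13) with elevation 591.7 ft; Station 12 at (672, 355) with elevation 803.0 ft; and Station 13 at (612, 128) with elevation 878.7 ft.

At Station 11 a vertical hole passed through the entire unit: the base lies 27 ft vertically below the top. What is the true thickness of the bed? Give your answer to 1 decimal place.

16.4 ft

Two edge vectors: Station 11→Station 12 = (375, 342, 211.3), Station 11→Station 13 = (315, 115, 287).
Normal n = (Station 11→Station 12) × (Station 11→Station 13) = (73854.5, -41065.5, -64605).
So ∂z/∂E = −n_x/n_z = 1.14317 and ∂z/∂N = −n_y/n_z = −0.63564.
|∇z| = √(a²+b²) = 1.30800, so dip δ = arctan(1.30800) = 52.60°.
True thickness = vertical thickness × cos δ = 27 × cos 52.60° = 16.4 ft.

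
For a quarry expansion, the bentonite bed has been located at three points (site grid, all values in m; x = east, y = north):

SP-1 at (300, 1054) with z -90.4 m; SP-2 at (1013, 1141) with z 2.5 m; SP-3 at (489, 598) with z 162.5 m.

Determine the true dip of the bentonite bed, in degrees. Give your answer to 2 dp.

Let the plane be z = a·x + b·y + c.
SP-2−SP-1: 713a + 87b = 92.9;  SP-3−SP-1: 189a − 456b = 252.9.
Solving gives a = 0.18844, b = −0.47650.
Gradient magnitude |∇z| = √(a² + b²) = √(0.03551 + 0.22706) = 0.51241.
True dip = arctan(0.51241) = 27.13°, dipping toward NNW (azimuth ≈ 338°).

27.13°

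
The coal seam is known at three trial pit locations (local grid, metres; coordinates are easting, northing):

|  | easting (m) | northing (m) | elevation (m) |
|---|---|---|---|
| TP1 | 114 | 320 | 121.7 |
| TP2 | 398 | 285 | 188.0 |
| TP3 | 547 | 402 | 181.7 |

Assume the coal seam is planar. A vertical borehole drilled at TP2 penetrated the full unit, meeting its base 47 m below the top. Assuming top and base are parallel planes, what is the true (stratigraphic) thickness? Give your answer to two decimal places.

44.20 m

Two edge vectors: TP1→TP2 = (284, -35, 66.3), TP1→TP3 = (433, 82, 60).
Normal n = (TP1→TP2) × (TP1→TP3) = (-7536.6, 11667.9, 38443).
So ∂z/∂easting = −n_x/n_z = 0.19605 and ∂z/∂northing = −n_y/n_z = −0.30351.
|∇z| = √(a²+b²) = 0.36132, so dip δ = arctan(0.36132) = 19.87°.
True thickness = vertical thickness × cos δ = 47 × cos 19.87° = 44.20 m.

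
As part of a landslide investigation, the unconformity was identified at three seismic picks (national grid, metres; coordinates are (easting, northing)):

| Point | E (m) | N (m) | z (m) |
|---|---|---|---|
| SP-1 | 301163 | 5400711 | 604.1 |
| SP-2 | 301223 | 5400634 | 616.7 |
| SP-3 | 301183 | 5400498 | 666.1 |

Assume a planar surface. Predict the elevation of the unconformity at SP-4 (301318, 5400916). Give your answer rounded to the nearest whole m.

Let the plane be z = a·E + b·N + c.
SP-2−SP-1: 60a − 77b = 12.6;  SP-3−SP-1: 20a − 213b = 62.
Solving gives a = −0.18596085, b = −0.30854093.
Then c = 604.1 − a·301163 − b·5400711 = 1722949.00.
At (301318, 5400916): z = −56033.4 − 1666403.6 + 1722949.00 = 512.0 m.

512 m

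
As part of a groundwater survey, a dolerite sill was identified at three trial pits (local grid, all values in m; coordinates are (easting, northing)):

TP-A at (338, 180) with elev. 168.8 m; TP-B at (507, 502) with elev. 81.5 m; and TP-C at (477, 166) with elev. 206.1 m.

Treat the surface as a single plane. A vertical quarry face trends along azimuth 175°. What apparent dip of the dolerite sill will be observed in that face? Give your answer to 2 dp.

22.28°

Let the plane be z = a·E + b·N + c.
TP-B−TP-A: 169a + 322b = −87.3;  TP-C−TP-A: 139a − 14b = 37.3.
Solving gives a = 0.22894, b = −0.39127.
Unit vector along 175° is (sin 175°, cos 175°) = (0.0872, -0.9962).
Slope in that direction = a·(0.0872) + b·(-0.9962) = 0.40974.
Apparent dip = arctan|0.40974| = 22.28° (true dip is 24.4°, so apparent ≤ true as expected).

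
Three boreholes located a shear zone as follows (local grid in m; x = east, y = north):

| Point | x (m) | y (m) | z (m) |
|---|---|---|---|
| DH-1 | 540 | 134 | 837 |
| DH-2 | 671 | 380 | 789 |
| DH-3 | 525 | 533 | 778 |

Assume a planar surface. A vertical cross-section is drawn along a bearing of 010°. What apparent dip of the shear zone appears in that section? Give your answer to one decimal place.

9.3°

Two edge vectors: DH-1→DH-2 = (131, 246, -48), DH-1→DH-3 = (-15, 399, -59).
Normal n = (DH-1→DH-2) × (DH-1→DH-3) = (4638, 8449, 55959).
So ∂z/∂x = −n_x/n_z = −0.08288 and ∂z/∂y = −n_y/n_z = −0.15099.
Unit vector along 010° is (sin 10°, cos 10°) = (0.1736, 0.9848).
Slope in that direction = a·(0.1736) + b·(0.9848) = −0.16308.
Apparent dip = arctan|0.16308| = 9.3° (true dip is 9.8°, so apparent ≤ true as expected).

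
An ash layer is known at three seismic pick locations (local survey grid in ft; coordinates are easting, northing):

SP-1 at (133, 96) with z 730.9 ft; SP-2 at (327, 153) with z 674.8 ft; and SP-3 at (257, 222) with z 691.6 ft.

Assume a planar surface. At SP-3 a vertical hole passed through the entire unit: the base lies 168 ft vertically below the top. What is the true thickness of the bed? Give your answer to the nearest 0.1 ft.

161.8 ft

Let the plane be z = a·easting + b·northing + c.
SP-2−SP-1: 194a + 57b = −56.1;  SP-3−SP-1: 124a + 126b = −39.3.
Solving gives a = −0.27788, b = −0.03843.
|∇z| = √(a²+b²) = 0.28053, so dip δ = arctan(0.28053) = 15.67°.
True thickness = vertical thickness × cos δ = 168 × cos 15.67° = 161.8 ft.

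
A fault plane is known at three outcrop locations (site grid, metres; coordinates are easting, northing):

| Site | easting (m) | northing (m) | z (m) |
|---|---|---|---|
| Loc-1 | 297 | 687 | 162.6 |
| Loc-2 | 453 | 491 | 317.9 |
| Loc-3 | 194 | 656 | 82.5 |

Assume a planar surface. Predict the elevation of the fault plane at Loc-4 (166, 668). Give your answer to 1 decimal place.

Two edge vectors: Loc-1→Loc-2 = (156, -196, 155.3), Loc-1→Loc-3 = (-103, -31, -80.1).
Normal n = (Loc-1→Loc-2) × (Loc-1→Loc-3) = (20513.9, -3500.3, -25024).
So ∂z/∂easting = −n_x/n_z = 0.81977 and ∂z/∂northing = −n_y/n_z = −0.13988.
Intercept c from Loc-1: 162.6 − 243.47 + 96.10 = 15.22.
At (166, 668): z = 136.1 − 93.4 + 15.22 = 57.9 m.

57.9 m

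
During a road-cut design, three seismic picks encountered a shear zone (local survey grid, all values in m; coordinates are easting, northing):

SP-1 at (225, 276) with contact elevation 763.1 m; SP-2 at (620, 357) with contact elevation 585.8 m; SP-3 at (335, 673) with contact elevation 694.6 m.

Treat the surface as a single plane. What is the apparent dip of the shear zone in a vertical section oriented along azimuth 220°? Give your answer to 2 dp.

17.79°

Two edge vectors: SP-1→SP-2 = (395, 81, -177.3), SP-1→SP-3 = (110, 397, -68.5).
Normal n = (SP-1→SP-2) × (SP-1→SP-3) = (64839.6, 7554.5, 147905).
So ∂z/∂easting = −n_x/n_z = −0.43839 and ∂z/∂northing = −n_y/n_z = −0.05108.
Unit vector along 220° is (sin 220°, cos 220°) = (-0.6428, -0.7660).
Slope in that direction = a·(-0.6428) + b·(-0.7660) = 0.32092.
Apparent dip = arctan|0.32092| = 17.79° (true dip is 23.8°, so apparent ≤ true as expected).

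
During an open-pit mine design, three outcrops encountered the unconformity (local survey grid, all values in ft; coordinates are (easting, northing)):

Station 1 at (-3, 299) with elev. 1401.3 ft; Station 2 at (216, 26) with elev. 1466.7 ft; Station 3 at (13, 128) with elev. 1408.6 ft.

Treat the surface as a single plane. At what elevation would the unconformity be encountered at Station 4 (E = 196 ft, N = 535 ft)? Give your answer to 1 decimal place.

Two edge vectors: Station 1→Station 2 = (219, -273, 65.4), Station 1→Station 3 = (16, -171, 7.3).
Normal n = (Station 1→Station 2) × (Station 1→Station 3) = (9190.5, -552.3, -33081).
So ∂z/∂E = −n_x/n_z = 0.27782 and ∂z/∂N = −n_y/n_z = −0.01670.
Intercept c from Station 1: 1401.3 + 0.83 + 4.99 = 1407.13.
At (196, 535): z = 54.5 − 8.9 + 1407.13 = 1452.6 ft.

1452.6 ft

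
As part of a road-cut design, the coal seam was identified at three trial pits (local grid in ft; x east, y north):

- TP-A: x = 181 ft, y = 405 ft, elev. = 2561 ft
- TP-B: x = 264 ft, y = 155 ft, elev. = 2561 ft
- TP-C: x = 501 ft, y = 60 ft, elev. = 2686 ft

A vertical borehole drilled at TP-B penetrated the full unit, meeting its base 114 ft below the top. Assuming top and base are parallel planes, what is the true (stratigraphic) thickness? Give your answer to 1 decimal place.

Let the plane be z = a·x + b·y + c.
TP-B−TP-A: 83a − 250b = 0;  TP-C−TP-A: 320a − 345b = 125.
Solving gives a = 0.60839, b = 0.20199.
|∇z| = √(a²+b²) = 0.64104, so dip δ = arctan(0.64104) = 32.66°.
True thickness = vertical thickness × cos δ = 114 × cos 32.66° = 96.0 ft.

96.0 ft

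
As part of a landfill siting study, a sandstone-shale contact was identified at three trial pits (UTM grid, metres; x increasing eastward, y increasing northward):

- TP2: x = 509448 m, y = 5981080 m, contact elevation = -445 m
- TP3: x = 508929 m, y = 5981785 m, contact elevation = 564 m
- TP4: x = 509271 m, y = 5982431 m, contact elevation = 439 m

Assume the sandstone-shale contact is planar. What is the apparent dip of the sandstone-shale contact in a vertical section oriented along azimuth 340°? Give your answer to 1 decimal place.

Two edge vectors: TP2→TP3 = (-519, 705, 1009), TP2→TP4 = (-177, 1351, 884).
Normal n = (TP2→TP3) × (TP2→TP4) = (-739939, 280203, -576384).
So ∂z/∂x = −n_x/n_z = −1.28376 and ∂z/∂y = −n_y/n_z = 0.48614.
Unit vector along 340° is (sin 340°, cos 340°) = (-0.3420, 0.9397).
Slope in that direction = a·(-0.3420) + b·(0.9397) = 0.89589.
Apparent dip = arctan|0.89589| = 41.9° (true dip is 53.9°, so apparent ≤ true as expected).

41.9°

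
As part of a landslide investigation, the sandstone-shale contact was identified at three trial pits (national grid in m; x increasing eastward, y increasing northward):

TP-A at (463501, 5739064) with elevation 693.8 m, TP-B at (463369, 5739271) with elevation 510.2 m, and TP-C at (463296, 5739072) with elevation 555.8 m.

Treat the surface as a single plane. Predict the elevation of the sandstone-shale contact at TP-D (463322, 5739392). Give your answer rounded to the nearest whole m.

Two edge vectors: TP-A→TP-B = (-132, 207, -183.6), TP-A→TP-C = (-205, 8, -138).
Normal n = (TP-A→TP-B) × (TP-A→TP-C) = (-27097.2, 19422, 41379).
So ∂z/∂x = −n_x/n_z = 0.65485391 and ∂z/∂y = −n_y/n_z = −0.46936852.
Intercept c from TP-A: 693.8 − 303525.44 + 2693735.98 = 2390904.33.
At (463322, 5739392): z = 303408.2 − 2693889.9 + 2390904.33 = 422.6 m.

423 m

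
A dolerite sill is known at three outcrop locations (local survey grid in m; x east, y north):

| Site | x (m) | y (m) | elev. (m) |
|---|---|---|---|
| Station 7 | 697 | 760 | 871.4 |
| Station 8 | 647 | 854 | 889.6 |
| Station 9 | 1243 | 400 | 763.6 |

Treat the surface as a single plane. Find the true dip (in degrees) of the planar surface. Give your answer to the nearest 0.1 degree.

9.9°

Let the plane be z = a·x + b·y + c.
Station 8−Station 7: −50a + 94b = 18.2;  Station 9−Station 7: 546a − 360b = −107.8.
Solving gives a = −0.10747, b = 0.13645.
Gradient magnitude |∇z| = √(a² + b²) = √(0.01155 + 0.01862) = 0.17369.
True dip = arctan(0.17369) = 9.9°, dipping toward SE (azimuth ≈ 142°).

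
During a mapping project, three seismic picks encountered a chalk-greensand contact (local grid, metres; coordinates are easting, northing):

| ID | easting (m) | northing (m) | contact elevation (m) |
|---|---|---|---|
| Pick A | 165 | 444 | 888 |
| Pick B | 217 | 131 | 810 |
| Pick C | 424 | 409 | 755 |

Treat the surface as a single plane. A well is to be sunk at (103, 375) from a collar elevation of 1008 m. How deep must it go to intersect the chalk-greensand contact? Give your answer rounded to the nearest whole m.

Two edge vectors: Pick A→Pick B = (52, -313, -78), Pick A→Pick C = (259, -35, -133).
Normal n = (Pick A→Pick B) × (Pick A→Pick C) = (38899, -13286, 79247).
So ∂z/∂easting = −n_x/n_z = −0.49086 and ∂z/∂northing = −n_y/n_z = 0.16765.
Intercept c from Pick A: 888 + 80.99 − 74.44 = 894.55.
At (103, 375): z_contact = −50.6 + 62.9 + 894.55 = 906.9 m.
Depth below ground = 1008 − 906.9 = 101 m.

101 m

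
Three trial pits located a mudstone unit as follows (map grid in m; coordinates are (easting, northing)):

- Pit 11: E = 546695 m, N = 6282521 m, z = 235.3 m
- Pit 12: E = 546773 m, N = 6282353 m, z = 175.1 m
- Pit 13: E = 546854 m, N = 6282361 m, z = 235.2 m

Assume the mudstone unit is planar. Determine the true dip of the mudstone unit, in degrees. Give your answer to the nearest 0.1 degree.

Let the plane be z = a·E + b·N + c.
Pit 12−Pit 11: 78a − 168b = −60.2;  Pit 13−Pit 11: 159a − 160b = −0.1.
Solving gives a = 0.67560, b = 0.67201.
Gradient magnitude |∇z| = √(a² + b²) = √(0.45644 + 0.45159) = 0.95291.
True dip = arctan(0.95291) = 43.6°, dipping toward SW (azimuth ≈ 225°).

43.6°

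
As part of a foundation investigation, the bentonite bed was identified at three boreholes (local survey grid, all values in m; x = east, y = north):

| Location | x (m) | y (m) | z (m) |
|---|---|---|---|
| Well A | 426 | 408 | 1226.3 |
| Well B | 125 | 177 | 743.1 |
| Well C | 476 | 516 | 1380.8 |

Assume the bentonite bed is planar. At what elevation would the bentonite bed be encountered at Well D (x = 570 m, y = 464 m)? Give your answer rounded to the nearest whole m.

Two edge vectors: Well A→Well B = (-301, -231, -483.2), Well A→Well C = (50, 108, 154.5).
Normal n = (Well A→Well B) × (Well A→Well C) = (16496.1, 22344.5, -20958).
So ∂z/∂x = −n_x/n_z = 0.78710 and ∂z/∂y = −n_y/n_z = 1.06616.
Intercept c from Well A: 1226.3 − 335.31 − 434.99 = 456.00.
At (570, 464): z = 448.6 + 494.7 + 456.00 = 1399.3 m.

1399 m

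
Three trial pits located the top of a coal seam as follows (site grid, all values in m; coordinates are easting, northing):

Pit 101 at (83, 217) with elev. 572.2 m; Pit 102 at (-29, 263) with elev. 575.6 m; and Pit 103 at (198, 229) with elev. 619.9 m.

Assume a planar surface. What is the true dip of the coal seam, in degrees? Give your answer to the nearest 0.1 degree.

Two edge vectors: Pit 101→Pit 102 = (-112, 46, 3.4), Pit 101→Pit 103 = (115, 12, 47.7).
Normal n = (Pit 101→Pit 102) × (Pit 101→Pit 103) = (2153.4, 5733.4, -6634).
So ∂z/∂easting = −n_x/n_z = 0.32460 and ∂z/∂northing = −n_y/n_z = 0.86424.
Gradient magnitude |∇z| = √(a² + b²) = √(0.10537 + 0.74692) = 0.92319.
True dip = arctan(0.92319) = 42.7°, dipping toward SSW (azimuth ≈ 201°).

42.7°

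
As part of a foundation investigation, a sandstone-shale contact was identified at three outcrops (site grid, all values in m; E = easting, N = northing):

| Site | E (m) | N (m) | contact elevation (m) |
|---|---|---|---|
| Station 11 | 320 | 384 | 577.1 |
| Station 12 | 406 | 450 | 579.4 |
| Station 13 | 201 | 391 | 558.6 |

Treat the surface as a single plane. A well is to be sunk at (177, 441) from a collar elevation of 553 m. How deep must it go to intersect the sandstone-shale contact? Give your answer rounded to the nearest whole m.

6 m

Let the plane be z = a·E + b·N + c.
Station 12−Station 11: 86a + 66b = 2.3;  Station 13−Station 11: −119a + 7b = −18.5.
Solving gives a = 0.14630, b = −0.15578.
Then c = 577.1 − a·320 − b·384 = 590.11.
At (177, 441): z_contact = 25.9 − 68.7 + 590.11 = 547.3 m.
Depth below ground = 553 − 547.3 = 6 m.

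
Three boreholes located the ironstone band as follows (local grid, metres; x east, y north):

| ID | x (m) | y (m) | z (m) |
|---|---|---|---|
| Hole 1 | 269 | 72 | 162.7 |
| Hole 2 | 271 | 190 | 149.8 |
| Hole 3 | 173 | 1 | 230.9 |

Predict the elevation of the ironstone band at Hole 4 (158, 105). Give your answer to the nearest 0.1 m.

230.2 m

Let the plane be z = a·x + b·y + c.
Hole 2−Hole 1: 2a + 118b = −12.9;  Hole 3−Hole 1: −96a − 71b = 68.2.
Solving gives a = −0.63756, b = −0.09852.
Then c = 162.7 − a·269 − b·72 = 341.30.
At (158, 105): z = −100.7 − 10.3 + 341.30 = 230.2 m.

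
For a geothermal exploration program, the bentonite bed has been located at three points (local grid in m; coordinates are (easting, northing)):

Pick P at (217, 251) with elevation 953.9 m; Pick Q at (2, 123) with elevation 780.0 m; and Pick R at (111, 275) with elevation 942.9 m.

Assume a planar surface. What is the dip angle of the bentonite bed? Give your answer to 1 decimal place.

Two edge vectors: Pick P→Pick Q = (-215, -128, -173.9), Pick P→Pick R = (-106, 24, -11).
Normal n = (Pick P→Pick Q) × (Pick P→Pick R) = (5581.6, 16068.4, -18728).
So ∂z/∂E = −n_x/n_z = 0.29804 and ∂z/∂N = −n_y/n_z = 0.85799.
Gradient magnitude |∇z| = √(a² + b²) = √(0.08882 + 0.73614) = 0.90828.
True dip = arctan(0.90828) = 42.2°, dipping toward SSW (azimuth ≈ 199°).

42.2°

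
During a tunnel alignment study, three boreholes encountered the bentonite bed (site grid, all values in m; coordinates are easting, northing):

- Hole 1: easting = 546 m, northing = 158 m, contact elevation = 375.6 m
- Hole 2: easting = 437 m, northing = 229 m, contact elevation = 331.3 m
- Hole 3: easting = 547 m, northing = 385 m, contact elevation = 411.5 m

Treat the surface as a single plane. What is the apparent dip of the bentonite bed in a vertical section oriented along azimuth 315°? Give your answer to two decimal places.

13.98°

Let the plane be z = a·easting + b·northing + c.
Hole 2−Hole 1: −109a + 71b = −44.3;  Hole 3−Hole 1: 1a + 227b = 35.9.
Solving gives a = 0.50798, b = 0.15591.
Unit vector along 315° is (sin 315°, cos 315°) = (-0.7071, 0.7071).
Slope in that direction = a·(-0.7071) + b·(0.7071) = −0.24895.
Apparent dip = arctan|0.24895| = 13.98° (true dip is 28.0°, so apparent ≤ true as expected).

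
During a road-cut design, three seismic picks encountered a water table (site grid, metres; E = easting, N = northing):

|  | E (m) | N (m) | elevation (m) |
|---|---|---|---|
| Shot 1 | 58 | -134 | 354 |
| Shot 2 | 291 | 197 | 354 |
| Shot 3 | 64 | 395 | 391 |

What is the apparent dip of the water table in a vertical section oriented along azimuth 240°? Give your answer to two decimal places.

2.97°

Two edge vectors: Shot 1→Shot 2 = (233, 331, 0), Shot 1→Shot 3 = (6, 529, 37).
Normal n = (Shot 1→Shot 2) × (Shot 1→Shot 3) = (12247, -8621, 121271).
So ∂z/∂E = −n_x/n_z = −0.10099 and ∂z/∂N = −n_y/n_z = 0.07109.
Unit vector along 240° is (sin 240°, cos 240°) = (-0.8660, -0.5000).
Slope in that direction = a·(-0.8660) + b·(-0.5000) = 0.05191.
Apparent dip = arctan|0.05191| = 2.97° (true dip is 7.0°, so apparent ≤ true as expected).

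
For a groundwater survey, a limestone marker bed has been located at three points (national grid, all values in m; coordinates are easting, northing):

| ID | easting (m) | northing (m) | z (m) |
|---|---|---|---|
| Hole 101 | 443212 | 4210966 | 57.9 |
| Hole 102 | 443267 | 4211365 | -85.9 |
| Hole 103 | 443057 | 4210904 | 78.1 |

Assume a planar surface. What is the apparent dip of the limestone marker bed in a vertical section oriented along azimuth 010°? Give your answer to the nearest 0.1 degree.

Two edge vectors: Hole 101→Hole 102 = (55, 399, -143.8), Hole 101→Hole 103 = (-155, -62, 20.2).
Normal n = (Hole 101→Hole 102) × (Hole 101→Hole 103) = (-855.8, 21178, 58435).
So ∂z/∂easting = −n_x/n_z = 0.01465 and ∂z/∂northing = −n_y/n_z = −0.36242.
Unit vector along 010° is (sin 10°, cos 10°) = (0.1736, 0.9848).
Slope in that direction = a·(0.1736) + b·(0.9848) = −0.35437.
Apparent dip = arctan|0.35437| = 19.5° (true dip is 19.9°, so apparent ≤ true as expected).

19.5°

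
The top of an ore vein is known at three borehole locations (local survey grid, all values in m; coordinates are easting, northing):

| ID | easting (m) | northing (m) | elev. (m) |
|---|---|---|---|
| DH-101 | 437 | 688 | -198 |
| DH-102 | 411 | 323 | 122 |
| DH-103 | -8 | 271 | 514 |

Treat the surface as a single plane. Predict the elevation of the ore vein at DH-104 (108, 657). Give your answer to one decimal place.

101.8 m

Two edge vectors: DH-101→DH-102 = (-26, -365, 320), DH-101→DH-103 = (-445, -417, 712).
Normal n = (DH-101→DH-102) × (DH-101→DH-103) = (-126440, -123888, -151583).
So ∂z/∂easting = −n_x/n_z = −0.83413 and ∂z/∂northing = −n_y/n_z = −0.81729.
Intercept c from DH-101: -198 + 364.52 + 562.30 = 728.81.
At (108, 657): z = −90.1 − 537.0 + 728.81 = 101.8 m.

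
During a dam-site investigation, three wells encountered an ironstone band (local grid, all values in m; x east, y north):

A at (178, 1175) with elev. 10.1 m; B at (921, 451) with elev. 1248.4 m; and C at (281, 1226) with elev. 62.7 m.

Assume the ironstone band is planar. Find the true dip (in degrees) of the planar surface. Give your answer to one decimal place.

50.1°

Two edge vectors: A→B = (743, -724, 1238.3), A→C = (103, 51, 52.6).
Normal n = (A→B) × (A→C) = (-101235.7, 88463.1, 112465).
So ∂z/∂x = −n_x/n_z = 0.90015 and ∂z/∂y = −n_y/n_z = −0.78658.
Gradient magnitude |∇z| = √(a² + b²) = √(0.81028 + 0.61871) = 1.19540.
True dip = arctan(1.19540) = 50.1°, dipping toward NW (azimuth ≈ 311°).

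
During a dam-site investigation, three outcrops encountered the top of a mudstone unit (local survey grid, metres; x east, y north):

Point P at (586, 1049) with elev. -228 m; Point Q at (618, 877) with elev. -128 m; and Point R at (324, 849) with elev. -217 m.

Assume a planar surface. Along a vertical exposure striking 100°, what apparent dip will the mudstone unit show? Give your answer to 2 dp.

Two edge vectors: Point P→Point Q = (32, -172, 100), Point P→Point R = (-262, -200, 11).
Normal n = (Point P→Point Q) × (Point P→Point R) = (18108, -26552, -51464).
So ∂z/∂x = −n_x/n_z = 0.35186 and ∂z/∂y = −n_y/n_z = −0.51593.
Unit vector along 100° is (sin 100°, cos 100°) = (0.9848, -0.1736).
Slope in that direction = a·(0.9848) + b·(-0.1736) = 0.43610.
Apparent dip = arctan|0.43610| = 23.56° (true dip is 32.0°, so apparent ≤ true as expected).

23.56°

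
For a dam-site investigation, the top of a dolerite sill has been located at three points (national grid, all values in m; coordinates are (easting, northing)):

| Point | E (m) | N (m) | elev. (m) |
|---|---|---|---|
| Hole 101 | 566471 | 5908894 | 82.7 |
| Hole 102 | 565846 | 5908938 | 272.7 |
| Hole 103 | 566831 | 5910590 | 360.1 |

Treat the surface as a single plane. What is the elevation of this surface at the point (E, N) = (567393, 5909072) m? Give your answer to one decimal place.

-143.0 m

Let the plane be z = a·E + b·N + c.
Hole 102−Hole 101: −625a + 44b = 190;  Hole 103−Hole 101: 360a + 1696b = 277.4.
Solving gives a = −0.288178911, b = 0.224731373.
Then c = 82.7 − a·566471 − b·5908894 = −1164586.16.
At (567393, 5909072): z = −163510.7 + 1327953.9 − 1164586.16 = -143.0 m.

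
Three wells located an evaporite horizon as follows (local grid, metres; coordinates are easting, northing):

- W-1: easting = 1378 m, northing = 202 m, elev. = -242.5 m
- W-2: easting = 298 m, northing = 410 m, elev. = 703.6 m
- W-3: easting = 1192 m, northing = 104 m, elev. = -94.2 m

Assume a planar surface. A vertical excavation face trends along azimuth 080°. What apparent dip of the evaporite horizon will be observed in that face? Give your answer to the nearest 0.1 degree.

Let the plane be z = a·easting + b·northing + c.
W-2−W-1: −1080a + 208b = 946.1;  W-3−W-1: −186a − 98b = 148.3.
Solving gives a = −0.85495, b = 0.10939.
Unit vector along 080° is (sin 80°, cos 80°) = (0.9848, 0.1736).
Slope in that direction = a·(0.9848) + b·(0.1736) = −0.82297.
Apparent dip = arctan|0.82297| = 39.5° (true dip is 40.8°, so apparent ≤ true as expected).

39.5°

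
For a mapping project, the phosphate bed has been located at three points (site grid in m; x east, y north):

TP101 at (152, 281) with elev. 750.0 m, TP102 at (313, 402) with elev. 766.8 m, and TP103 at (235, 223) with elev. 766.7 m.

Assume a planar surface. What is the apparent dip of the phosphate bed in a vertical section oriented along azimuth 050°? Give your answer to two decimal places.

4.32°

Two edge vectors: TP101→TP102 = (161, 121, 16.8), TP101→TP103 = (83, -58, 16.7).
Normal n = (TP101→TP102) × (TP101→TP103) = (2995.1, -1294.3, -19381).
So ∂z/∂x = −n_x/n_z = 0.15454 and ∂z/∂y = −n_y/n_z = −0.06678.
Unit vector along 050° is (sin 50°, cos 50°) = (0.7660, 0.6428).
Slope in that direction = a·(0.7660) + b·(0.6428) = 0.07546.
Apparent dip = arctan|0.07546| = 4.32° (true dip is 9.6°, so apparent ≤ true as expected).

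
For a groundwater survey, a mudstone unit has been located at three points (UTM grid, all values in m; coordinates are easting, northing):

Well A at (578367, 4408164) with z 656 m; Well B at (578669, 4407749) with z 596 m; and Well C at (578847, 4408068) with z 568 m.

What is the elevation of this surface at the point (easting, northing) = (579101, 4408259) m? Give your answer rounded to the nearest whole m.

525 m

Let the plane be z = a·easting + b·northing + c.
Well B−Well A: 302a − 415b = −60;  Well C−Well A: 480a − 96b = −88.
Solving gives a = −0.18072006, b = 0.01306637.
Then c = 656 − a·578367 − b·4408164 = 47579.84.
At (579101, 4408259): z = −104655.2 + 57599.9 + 47579.84 = 524.6 m.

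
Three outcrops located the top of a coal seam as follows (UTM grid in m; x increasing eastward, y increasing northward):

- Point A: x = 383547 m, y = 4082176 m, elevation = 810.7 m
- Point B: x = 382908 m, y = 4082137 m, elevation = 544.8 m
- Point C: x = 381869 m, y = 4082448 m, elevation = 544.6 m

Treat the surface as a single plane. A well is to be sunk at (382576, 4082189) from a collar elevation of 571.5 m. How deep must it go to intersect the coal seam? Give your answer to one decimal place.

Let the plane be z = a·x + b·y + c.
Point B−Point A: −639a − 39b = −265.9;  Point C−Point A: −1678a + 272b = −266.1.
Solving gives a = 0.345674817, b = 1.154199791.
Then c = 810.7 − a·383547 − b·4082176 = −4843418.53.
At (382576, 4082189): z_contact = 132246.89 + 4711661.69 − 4843418.53 = 490.05 m.
Depth below ground = 571.5 − 490.05 = 81.4 m.

81.4 m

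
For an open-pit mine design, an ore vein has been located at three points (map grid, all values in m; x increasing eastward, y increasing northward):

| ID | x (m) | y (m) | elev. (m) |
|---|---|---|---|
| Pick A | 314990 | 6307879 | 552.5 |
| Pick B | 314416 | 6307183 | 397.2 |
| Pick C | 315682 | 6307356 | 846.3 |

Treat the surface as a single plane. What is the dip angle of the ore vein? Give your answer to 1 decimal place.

Two edge vectors: Pick A→Pick B = (-574, -696, -155.3), Pick A→Pick C = (692, -523, 293.8).
Normal n = (Pick A→Pick B) × (Pick A→Pick C) = (-285706.7, 61173.6, 781834).
So ∂z/∂x = −n_x/n_z = 0.36543 and ∂z/∂y = −n_y/n_z = −0.07824.
Gradient magnitude |∇z| = √(a² + b²) = √(0.13354 + 0.00612) = 0.37371.
True dip = arctan(0.37371) = 20.5°, dipping toward WNW (azimuth ≈ 282°).

20.5°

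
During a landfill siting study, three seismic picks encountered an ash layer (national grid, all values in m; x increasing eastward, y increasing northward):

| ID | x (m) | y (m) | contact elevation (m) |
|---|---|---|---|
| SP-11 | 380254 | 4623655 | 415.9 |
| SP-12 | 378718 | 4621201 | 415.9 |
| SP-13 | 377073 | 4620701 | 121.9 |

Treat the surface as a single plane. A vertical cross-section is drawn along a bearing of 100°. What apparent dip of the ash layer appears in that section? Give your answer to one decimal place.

Two edge vectors: SP-11→SP-12 = (-1536, -2454, 0), SP-11→SP-13 = (-3181, -2954, -294).
Normal n = (SP-11→SP-12) × (SP-11→SP-13) = (721476, -451584, -3268830).
So ∂z/∂x = −n_x/n_z = 0.22071 and ∂z/∂y = −n_y/n_z = −0.13815.
Unit vector along 100° is (sin 100°, cos 100°) = (0.9848, -0.1736).
Slope in that direction = a·(0.9848) + b·(-0.1736) = 0.24135.
Apparent dip = arctan|0.24135| = 13.6° (true dip is 14.6°, so apparent ≤ true as expected).

13.6°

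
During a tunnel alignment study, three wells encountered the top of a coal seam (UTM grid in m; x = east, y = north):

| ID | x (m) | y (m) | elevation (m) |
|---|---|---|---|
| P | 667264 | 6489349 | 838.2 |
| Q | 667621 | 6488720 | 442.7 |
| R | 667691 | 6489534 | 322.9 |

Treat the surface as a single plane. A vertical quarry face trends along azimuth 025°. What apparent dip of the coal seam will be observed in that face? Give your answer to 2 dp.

Let the plane be z = a·x + b·y + c.
Q−P: 357a − 629b = −395.5;  R−P: 427a + 185b = −515.3.
Solving gives a = −1.18726, b = −0.04508.
Unit vector along 025° is (sin 25°, cos 25°) = (0.4226, 0.9063).
Slope in that direction = a·(0.4226) + b·(0.9063) = −0.54261.
Apparent dip = arctan|0.54261| = 28.48° (true dip is 49.9°, so apparent ≤ true as expected).

28.48°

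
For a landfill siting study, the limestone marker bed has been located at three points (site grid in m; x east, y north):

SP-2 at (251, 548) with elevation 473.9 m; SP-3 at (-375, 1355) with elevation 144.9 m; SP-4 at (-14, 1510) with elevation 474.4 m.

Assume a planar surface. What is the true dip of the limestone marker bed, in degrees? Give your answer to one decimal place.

Two edge vectors: SP-2→SP-3 = (-626, 807, -329), SP-2→SP-4 = (-265, 962, 0.5).
Normal n = (SP-2→SP-3) × (SP-2→SP-4) = (316901.5, 87498, -388357).
So ∂z/∂x = −n_x/n_z = 0.81601 and ∂z/∂y = −n_y/n_z = 0.22530.
Gradient magnitude |∇z| = √(a² + b²) = √(0.66587 + 0.05076) = 0.84654.
True dip = arctan(0.84654) = 40.2°, dipping toward WSW (azimuth ≈ 255°).

40.2°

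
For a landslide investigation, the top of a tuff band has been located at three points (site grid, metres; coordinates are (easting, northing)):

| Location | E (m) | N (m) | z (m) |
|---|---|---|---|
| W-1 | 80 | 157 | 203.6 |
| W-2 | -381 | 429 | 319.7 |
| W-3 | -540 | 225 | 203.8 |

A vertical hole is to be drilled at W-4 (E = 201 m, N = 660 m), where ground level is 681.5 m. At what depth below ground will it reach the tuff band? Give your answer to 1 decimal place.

207.6 m

Let the plane be z = a·E + b·N + c.
W-2−W-1: −461a + 272b = 116.1;  W-3−W-1: −620a + 68b = 0.2.
Solving gives a = 0.05711, b = 0.52363.
Then c = 203.6 − a·80 − b·157 = 116.82.
At (201, 660): z_contact = 11.48 + 345.59 + 116.82 = 473.89 m.
Depth below ground = 681.5 − 473.89 = 207.6 m.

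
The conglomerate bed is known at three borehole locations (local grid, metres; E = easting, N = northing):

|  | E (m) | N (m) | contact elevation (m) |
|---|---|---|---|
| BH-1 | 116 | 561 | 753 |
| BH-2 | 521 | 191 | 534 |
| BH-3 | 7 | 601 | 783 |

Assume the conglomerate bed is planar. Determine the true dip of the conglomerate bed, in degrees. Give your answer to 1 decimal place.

Let the plane be z = a·E + b·N + c.
BH-2−BH-1: 405a − 370b = −219;  BH-3−BH-1: −109a + 40b = 30.
Solving gives a = −0.09697, b = 0.48574.
Gradient magnitude |∇z| = √(a² + b²) = √(0.00940 + 0.23595) = 0.49533.
True dip = arctan(0.49533) = 26.4°, dipping toward SSE (azimuth ≈ 169°).

26.4°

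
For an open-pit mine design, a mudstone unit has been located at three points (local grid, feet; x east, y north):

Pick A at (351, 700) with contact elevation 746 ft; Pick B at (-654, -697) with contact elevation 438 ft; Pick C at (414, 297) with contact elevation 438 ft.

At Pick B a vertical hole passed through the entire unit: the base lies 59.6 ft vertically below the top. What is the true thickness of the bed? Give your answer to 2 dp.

44.05 ft

Let the plane be z = a·x + b·y + c.
Pick B−Pick A: −1005a − 1397b = −308;  Pick C−Pick A: 63a − 403b = −308.
Solving gives a = −0.62097, b = 0.66719.
|∇z| = √(a²+b²) = 0.91145, so dip δ = arctan(0.91145) = 42.35°.
True thickness = vertical thickness × cos δ = 59.6 × cos 42.35° = 44.05 ft.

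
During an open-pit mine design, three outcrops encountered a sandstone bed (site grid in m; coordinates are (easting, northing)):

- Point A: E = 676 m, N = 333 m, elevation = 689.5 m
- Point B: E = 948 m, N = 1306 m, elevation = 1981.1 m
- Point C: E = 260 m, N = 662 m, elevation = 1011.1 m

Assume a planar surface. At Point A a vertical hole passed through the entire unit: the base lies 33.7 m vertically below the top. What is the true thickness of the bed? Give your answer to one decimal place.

20.7 m

Let the plane be z = a·E + b·N + c.
Point B−Point A: 272a + 973b = 1291.6;  Point C−Point A: −416a + 329b = 321.6.
Solving gives a = 0.22664, b = 1.26408.
|∇z| = √(a²+b²) = 1.28424, so dip δ = arctan(1.28424) = 52.09°.
True thickness = vertical thickness × cos δ = 33.7 × cos 52.09° = 20.7 m.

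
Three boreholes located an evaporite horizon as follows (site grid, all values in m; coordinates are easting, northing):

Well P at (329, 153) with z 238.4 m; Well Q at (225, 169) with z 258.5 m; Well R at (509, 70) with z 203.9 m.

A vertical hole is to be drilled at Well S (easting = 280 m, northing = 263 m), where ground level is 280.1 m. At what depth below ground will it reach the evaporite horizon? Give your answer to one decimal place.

32.8 m

Let the plane be z = a·easting + b·northing + c.
Well Q−Well P: −104a + 16b = 20.1;  Well R−Well P: 180a − 83b = −34.5.
Solving gives a = −0.19407, b = −0.00522.
Then c = 238.4 − a·329 − b·153 = 303.05.
At (280, 263): z_contact = −54.34 − 1.37 + 303.05 = 247.34 m.
Depth below ground = 280.1 − 247.34 = 32.8 m.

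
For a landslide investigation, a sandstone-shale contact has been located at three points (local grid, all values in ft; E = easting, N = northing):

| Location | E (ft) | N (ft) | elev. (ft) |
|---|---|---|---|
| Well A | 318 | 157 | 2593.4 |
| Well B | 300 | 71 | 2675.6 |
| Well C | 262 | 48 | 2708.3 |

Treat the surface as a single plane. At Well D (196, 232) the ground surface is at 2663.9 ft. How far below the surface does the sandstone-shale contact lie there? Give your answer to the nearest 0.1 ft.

Two edge vectors: Well A→Well B = (-18, -86, 82.2), Well A→Well C = (-56, -109, 114.9).
Normal n = (Well A→Well B) × (Well A→Well C) = (-921.6, -2535, -2854).
So ∂z/∂E = −n_x/n_z = −0.32292 and ∂z/∂N = −n_y/n_z = −0.88823.
Intercept c from Well A: 2593.4 + 102.69 + 139.45 = 2835.54.
At (196, 232): z_contact = −63.29 − 206.07 + 2835.54 = 2566.18 ft.
Depth below ground = 2663.9 − 2566.18 = 97.7 ft.

97.7 ft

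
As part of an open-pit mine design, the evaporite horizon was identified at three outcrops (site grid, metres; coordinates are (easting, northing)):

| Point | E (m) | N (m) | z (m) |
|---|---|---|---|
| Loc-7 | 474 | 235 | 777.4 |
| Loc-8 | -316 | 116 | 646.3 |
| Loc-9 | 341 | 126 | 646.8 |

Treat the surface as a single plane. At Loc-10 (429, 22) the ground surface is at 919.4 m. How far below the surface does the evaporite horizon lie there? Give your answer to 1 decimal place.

401.0 m

Let the plane be z = a·E + b·N + c.
Loc-8−Loc-7: −790a − 119b = −131.1;  Loc-9−Loc-7: −133a − 109b = −130.6.
Solving gives a = −0.01781, b = 1.21989.
Then c = 777.4 − a·474 − b·235 = 499.17.
At (429, 22): z_contact = −7.64 + 26.84 + 499.17 = 518.36 m.
Depth below ground = 919.4 − 518.36 = 401.0 m.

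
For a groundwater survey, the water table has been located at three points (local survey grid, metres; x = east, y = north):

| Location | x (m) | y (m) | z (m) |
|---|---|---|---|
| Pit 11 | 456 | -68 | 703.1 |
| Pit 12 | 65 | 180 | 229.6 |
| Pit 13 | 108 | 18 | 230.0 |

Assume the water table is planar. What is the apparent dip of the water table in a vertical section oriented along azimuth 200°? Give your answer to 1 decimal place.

40.6°

Let the plane be z = a·x + b·y + c.
Pit 12−Pit 11: −391a + 248b = −473.5;  Pit 13−Pit 11: −348a + 86b = −473.1.
Solving gives a = 1.45427, b = 0.38354.
Unit vector along 200° is (sin 200°, cos 200°) = (-0.3420, -0.9397).
Slope in that direction = a·(-0.3420) + b·(-0.9397) = −0.85780.
Apparent dip = arctan|0.85780| = 40.6° (true dip is 56.4°, so apparent ≤ true as expected).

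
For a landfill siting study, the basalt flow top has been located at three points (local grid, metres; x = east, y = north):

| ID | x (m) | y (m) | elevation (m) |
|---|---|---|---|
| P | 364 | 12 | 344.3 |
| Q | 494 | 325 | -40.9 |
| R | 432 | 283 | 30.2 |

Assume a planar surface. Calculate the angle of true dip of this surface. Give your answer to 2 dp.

Let the plane be z = a·x + b·y + c.
Q−P: 130a + 313b = −385.2;  R−P: 68a + 271b = −314.1.
Solving gives a = −0.43567, b = −1.04972.
Gradient magnitude |∇z| = √(a² + b²) = √(0.18981 + 1.10191) = 1.13654.
True dip = arctan(1.13654) = 48.66°, dipping toward NNE (azimuth ≈ 023°).

48.66°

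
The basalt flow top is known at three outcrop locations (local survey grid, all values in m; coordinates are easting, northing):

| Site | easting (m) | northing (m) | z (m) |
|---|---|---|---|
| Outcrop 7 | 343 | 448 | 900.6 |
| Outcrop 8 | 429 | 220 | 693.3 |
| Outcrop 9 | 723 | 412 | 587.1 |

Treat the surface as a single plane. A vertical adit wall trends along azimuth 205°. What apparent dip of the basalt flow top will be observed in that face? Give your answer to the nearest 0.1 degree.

Let the plane be z = a·easting + b·northing + c.
Outcrop 8−Outcrop 7: 86a − 228b = −207.3;  Outcrop 9−Outcrop 7: 380a − 36b = −313.5.
Solving gives a = −0.76625, b = 0.62019.
Unit vector along 205° is (sin 205°, cos 205°) = (-0.4226, -0.9063).
Slope in that direction = a·(-0.4226) + b·(-0.9063) = −0.23825.
Apparent dip = arctan|0.23825| = 13.4° (true dip is 44.6°, so apparent ≤ true as expected).

13.4°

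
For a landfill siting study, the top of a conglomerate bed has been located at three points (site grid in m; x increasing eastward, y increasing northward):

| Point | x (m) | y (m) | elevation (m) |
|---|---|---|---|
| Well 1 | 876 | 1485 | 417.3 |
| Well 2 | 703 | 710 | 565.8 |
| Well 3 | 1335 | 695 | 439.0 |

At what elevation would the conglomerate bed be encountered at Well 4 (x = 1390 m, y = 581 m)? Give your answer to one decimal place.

Let the plane be z = a·x + b·y + c.
Well 2−Well 1: −173a − 775b = 148.5;  Well 3−Well 1: 459a − 790b = 21.7.
Solving gives a = −0.204099, b = −0.146053.
Then c = 417.3 − a·876 − b·1485 = 812.98.
At (1390, 581): z = −283.7 − 84.9 + 812.98 = 444.4 m.

444.4 m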